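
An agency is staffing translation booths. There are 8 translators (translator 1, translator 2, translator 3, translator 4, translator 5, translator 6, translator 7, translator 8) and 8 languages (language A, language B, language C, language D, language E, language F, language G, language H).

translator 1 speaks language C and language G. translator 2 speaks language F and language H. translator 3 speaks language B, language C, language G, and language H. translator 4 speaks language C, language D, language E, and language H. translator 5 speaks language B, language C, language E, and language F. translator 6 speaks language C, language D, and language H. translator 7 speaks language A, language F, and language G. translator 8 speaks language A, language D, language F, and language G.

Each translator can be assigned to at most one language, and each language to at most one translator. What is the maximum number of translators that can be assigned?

8

One maximum matching: translator 1–language G, translator 2–language H, translator 3–language B, translator 4–language D, translator 5–language E, translator 6–language C, translator 7–language A, translator 8–language F.
This saturates every translator, so 8 is the maximum.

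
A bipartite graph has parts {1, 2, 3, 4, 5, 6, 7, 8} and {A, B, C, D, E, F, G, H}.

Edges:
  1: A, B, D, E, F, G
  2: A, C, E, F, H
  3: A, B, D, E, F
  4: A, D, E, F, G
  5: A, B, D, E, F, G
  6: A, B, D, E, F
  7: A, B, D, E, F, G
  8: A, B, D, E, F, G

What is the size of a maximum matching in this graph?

One maximum matching: 1-F, 2-H, 3-D, 4-A, 5-B, 6-E, 7-G.
The set {1, 3, 4, 5, 6, 7, 8} has only 6 neighbours ({A, B, D, E, F, G}), so by Hall's theorem at most 7 of the 8 left vertices can be matched.

7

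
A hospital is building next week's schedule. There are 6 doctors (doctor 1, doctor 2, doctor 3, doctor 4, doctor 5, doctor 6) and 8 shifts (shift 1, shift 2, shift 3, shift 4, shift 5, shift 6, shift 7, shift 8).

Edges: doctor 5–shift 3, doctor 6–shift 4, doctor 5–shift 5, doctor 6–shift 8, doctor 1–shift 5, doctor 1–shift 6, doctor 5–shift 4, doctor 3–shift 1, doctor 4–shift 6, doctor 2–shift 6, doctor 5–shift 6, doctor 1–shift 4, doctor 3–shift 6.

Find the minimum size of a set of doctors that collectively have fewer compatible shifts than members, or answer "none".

2

Take S = {doctor 2, doctor 4}. Its neighbourhood is {shift 6}, so |N(S)| = 1 < |S| = 2.
No single vertex violates Hall's condition since each has at least one neighbour, so 2 is the minimum.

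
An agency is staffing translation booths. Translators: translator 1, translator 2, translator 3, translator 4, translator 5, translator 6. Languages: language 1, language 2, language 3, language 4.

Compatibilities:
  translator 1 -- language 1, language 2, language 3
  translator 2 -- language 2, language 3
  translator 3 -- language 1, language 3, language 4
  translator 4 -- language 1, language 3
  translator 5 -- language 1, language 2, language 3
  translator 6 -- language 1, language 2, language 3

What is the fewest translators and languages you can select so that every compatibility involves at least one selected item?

A maximum matching has 4 edges (e.g. translator 1–language 2, translator 2–language 3, translator 3–language 4, translator 4–language 1).
By König's theorem the minimum vertex cover has the same size. One such cover is {translator 3, language 1, language 2, language 3}.

4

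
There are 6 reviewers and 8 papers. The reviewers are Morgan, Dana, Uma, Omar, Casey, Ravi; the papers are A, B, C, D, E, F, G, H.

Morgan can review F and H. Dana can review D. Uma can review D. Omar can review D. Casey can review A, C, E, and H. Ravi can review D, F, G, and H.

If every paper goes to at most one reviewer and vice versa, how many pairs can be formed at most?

4

One maximum matching: Morgan→H, Dana→D, Casey→E, Ravi→F.
The set {Dana, Uma, Omar} has only 1 neighbour ({D}), so by Hall's theorem at most 4 of the 6 reviewers can be matched.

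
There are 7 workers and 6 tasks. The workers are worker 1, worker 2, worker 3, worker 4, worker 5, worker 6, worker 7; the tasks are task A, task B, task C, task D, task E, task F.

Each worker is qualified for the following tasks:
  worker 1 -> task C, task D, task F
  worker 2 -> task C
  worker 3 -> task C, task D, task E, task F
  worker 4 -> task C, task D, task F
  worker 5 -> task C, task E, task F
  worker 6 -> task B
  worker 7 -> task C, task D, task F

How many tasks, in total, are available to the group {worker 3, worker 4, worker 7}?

The union of neighbours of {worker 3, worker 4, worker 7} is {task C, task D, task E, task F}, which has 4 elements.
Since |N(S)| = 4 ≥ |S| = 3, Hall's condition holds for this subset.

4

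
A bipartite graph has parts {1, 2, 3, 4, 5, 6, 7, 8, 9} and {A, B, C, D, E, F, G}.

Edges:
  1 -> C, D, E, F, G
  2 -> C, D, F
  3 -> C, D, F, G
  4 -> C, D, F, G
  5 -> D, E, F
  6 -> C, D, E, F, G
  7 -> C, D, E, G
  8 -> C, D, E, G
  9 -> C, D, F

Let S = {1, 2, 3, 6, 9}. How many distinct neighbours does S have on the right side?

5

The union of neighbours of {1, 2, 3, 6, 9} is {C, D, E, F, G}, which has 5 elements.
Since |N(S)| = 5 ≥ |S| = 5, Hall's condition holds for this subset.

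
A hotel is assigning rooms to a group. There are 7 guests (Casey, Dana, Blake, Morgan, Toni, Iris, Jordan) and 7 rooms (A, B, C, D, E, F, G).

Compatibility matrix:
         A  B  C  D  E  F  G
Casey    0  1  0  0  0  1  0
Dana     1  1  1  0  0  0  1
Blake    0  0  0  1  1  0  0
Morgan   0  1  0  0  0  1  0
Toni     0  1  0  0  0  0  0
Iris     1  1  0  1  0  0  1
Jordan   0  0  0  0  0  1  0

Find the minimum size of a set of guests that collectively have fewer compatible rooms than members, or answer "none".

Take S = {Casey, Morgan, Toni}. Its neighbourhood is {B, F}, so |N(S)| = 2 < |S| = 3.
Every subset of size less than 3 has at least as many neighbours as members, so 3 is the minimum.

3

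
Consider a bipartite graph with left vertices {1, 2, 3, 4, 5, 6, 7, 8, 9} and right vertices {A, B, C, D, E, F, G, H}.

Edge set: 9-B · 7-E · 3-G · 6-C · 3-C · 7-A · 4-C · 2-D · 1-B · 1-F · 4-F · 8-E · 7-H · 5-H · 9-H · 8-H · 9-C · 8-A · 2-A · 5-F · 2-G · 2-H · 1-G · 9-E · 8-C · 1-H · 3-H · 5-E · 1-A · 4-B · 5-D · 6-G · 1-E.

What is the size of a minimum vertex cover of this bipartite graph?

8

A maximum matching has 8 edges (e.g. 1–B, 2–A, 3–G, 4–F, 5–D, 6–C, 7–H, 8–E).
By König's theorem the minimum vertex cover has the same size. One such cover is {A, B, C, D, E, F, G, H}.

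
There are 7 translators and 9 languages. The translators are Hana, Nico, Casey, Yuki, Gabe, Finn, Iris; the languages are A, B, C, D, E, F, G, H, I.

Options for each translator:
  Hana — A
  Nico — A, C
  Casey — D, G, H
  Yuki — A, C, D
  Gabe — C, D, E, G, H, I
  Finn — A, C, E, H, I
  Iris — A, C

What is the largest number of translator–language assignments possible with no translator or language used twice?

6

A valid assignment of size 6: Hana–A, Nico–C, Casey–H, Yuki–D, Gabe–G, Finn–E.
The set {Hana, Nico, Iris} has only 2 neighbours ({A, C}), so by Hall's theorem at most 6 of the 7 translators can be matched.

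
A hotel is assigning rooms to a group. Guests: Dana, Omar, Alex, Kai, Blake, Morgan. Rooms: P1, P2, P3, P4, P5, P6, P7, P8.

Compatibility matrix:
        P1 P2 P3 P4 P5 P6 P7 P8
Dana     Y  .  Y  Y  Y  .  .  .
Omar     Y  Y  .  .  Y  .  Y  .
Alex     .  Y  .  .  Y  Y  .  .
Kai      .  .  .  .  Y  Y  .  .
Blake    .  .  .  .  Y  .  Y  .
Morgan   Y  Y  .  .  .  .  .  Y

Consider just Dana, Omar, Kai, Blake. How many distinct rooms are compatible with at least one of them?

The union of neighbours of {Dana, Omar, Kai, Blake} is {P1, P2, P3, P4, P5, P6, P7}, which has 7 elements.
Since |N(S)| = 7 ≥ |S| = 4, Hall's condition holds for this subset.

7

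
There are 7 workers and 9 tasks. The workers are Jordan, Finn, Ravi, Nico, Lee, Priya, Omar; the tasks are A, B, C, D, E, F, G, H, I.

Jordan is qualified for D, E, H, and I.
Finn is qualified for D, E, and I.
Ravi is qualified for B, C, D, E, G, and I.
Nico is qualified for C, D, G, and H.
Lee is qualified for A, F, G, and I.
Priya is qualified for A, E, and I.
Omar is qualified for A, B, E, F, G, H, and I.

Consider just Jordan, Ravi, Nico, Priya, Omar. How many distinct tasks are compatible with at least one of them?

9

The union of neighbours of {Jordan, Ravi, Nico, Priya, Omar} is {A, B, C, D, E, F, G, H, I}, which has 9 elements.
Since |N(S)| = 9 ≥ |S| = 5, Hall's condition holds for this subset.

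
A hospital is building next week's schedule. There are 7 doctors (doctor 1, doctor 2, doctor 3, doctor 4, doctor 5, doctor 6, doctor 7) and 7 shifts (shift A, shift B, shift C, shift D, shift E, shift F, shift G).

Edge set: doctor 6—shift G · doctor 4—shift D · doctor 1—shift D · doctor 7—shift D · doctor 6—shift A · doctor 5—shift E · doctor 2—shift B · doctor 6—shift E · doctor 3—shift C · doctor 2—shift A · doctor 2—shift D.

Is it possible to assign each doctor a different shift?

The set {doctor 1, doctor 4, doctor 7} has only 1 neighbour ({shift D}), so by Hall's theorem at most 5 of the 7 doctors can be matched.
Hence no matching covers every doctor.

No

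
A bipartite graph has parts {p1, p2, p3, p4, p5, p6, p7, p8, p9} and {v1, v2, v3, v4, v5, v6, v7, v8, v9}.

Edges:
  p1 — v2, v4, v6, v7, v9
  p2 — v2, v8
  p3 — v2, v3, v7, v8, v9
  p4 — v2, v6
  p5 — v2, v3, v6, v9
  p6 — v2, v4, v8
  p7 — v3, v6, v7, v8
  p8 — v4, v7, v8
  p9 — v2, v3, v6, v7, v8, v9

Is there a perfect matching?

The set {p1, p2, p3, p4, p5, p6, p7, p8, p9} has only 7 neighbours ({v2, v3, v4, v6, v7, v8, v9}), so by Hall's theorem at most 7 of the 9 left vertices can be matched.
Hence no matching covers every left vertex.

No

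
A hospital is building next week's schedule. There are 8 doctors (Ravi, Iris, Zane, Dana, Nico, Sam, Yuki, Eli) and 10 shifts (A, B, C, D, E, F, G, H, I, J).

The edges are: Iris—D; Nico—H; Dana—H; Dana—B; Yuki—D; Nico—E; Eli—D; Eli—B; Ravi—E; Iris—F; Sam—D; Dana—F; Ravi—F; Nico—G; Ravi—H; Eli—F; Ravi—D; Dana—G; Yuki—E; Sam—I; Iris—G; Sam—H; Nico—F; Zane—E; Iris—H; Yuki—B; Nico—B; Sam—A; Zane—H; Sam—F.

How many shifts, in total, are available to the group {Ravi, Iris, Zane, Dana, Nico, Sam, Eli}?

8

The union of neighbours of {Ravi, Iris, Zane, Dana, Nico, Sam, Eli} is {A, B, D, E, F, G, H, I}, which has 8 elements.
Since |N(S)| = 8 ≥ |S| = 7, Hall's condition holds for this subset.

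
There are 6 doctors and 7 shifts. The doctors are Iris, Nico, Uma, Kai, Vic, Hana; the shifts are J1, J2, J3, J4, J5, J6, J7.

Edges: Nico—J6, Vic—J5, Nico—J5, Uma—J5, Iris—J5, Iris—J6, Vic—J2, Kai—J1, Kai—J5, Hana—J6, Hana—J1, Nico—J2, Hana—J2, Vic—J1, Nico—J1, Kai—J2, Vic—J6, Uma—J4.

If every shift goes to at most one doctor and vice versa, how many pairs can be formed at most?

For example, pair Iris–J5, Nico–J2, Uma–J4, Kai–J1, Vic–J6.
The set {Iris, Nico, Kai, Vic, Hana} has only 4 neighbours ({J1, J2, J5, J6}), so by Hall's theorem at most 5 of the 6 doctors can be matched.

5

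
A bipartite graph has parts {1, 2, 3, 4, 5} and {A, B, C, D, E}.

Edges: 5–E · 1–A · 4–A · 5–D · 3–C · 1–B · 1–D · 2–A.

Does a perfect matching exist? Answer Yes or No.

The set {2, 4} has only 1 neighbour ({A}), so by Hall's theorem at most 4 of the 5 left vertices can be matched.
Hence no matching covers every left vertex.

No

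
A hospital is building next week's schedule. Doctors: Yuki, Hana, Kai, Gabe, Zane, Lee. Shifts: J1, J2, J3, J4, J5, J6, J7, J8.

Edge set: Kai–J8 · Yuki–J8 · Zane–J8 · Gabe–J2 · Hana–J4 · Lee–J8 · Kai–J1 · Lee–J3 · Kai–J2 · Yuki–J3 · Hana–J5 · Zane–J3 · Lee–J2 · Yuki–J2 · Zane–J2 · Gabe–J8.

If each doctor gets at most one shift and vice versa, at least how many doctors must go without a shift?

1

A valid assignment of size 5: Yuki-J8, Hana-J5, Kai-J1, Gabe-J2, Zane-J3.
The set {Yuki, Gabe, Zane, Lee} has only 3 neighbours ({J2, J3, J8}), so by Hall's theorem at most 5 of the 6 doctors can be matched.
That matches 5 of the 6, leaving 1 unmatched; no matching can do better.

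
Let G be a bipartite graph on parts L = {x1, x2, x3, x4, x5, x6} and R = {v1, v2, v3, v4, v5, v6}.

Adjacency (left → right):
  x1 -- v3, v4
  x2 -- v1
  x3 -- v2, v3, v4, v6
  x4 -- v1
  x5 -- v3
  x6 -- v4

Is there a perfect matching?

The set {x1, x2, x4, x5, x6} has only 3 neighbours ({v1, v3, v4}), so by Hall's theorem at most 4 of the 6 left vertices can be matched.
Hence no matching covers every left vertex.

No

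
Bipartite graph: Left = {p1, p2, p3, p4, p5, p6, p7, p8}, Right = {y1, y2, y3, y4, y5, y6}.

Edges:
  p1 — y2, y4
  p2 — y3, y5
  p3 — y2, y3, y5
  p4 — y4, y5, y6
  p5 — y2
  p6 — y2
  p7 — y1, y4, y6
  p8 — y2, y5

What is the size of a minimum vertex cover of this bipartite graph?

The 6 edges p1–y4, p2–y5, p3–y3, p4–y6, p5–y2, p7–y1 form a matching, so any vertex cover needs at least 6 vertices (one per matched edge).
Conversely {p1, p4, p7, y2, y3, y5} meets every edge and has exactly 6 vertices, so 6 is optimal.

6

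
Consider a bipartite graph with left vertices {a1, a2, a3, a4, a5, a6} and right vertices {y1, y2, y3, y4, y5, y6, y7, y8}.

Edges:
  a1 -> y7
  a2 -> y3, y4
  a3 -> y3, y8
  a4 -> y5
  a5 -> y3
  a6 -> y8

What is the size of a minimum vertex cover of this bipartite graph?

The 5 edges a1–y7, a2–y4, a3–y8, a4–y5, a5–y3 form a matching, so any vertex cover needs at least 5 vertices (one per matched edge).
Conversely {a1, a2, a4, y3, y8} meets every edge and has exactly 5 vertices, so 5 is optimal.

5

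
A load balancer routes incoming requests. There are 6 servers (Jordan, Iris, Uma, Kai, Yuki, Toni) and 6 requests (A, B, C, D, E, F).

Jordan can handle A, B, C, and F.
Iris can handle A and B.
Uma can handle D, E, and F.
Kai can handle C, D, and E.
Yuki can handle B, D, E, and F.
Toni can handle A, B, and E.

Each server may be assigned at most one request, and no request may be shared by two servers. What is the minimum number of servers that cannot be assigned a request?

0

For example, pair Jordan-F, Iris-A, Uma-D, Kai-C, Yuki-E, Toni-B.
All 6 servers are matched, so no larger matching exists.
That matches 6 of the 6, leaving 0 unmatched; no matching can do better.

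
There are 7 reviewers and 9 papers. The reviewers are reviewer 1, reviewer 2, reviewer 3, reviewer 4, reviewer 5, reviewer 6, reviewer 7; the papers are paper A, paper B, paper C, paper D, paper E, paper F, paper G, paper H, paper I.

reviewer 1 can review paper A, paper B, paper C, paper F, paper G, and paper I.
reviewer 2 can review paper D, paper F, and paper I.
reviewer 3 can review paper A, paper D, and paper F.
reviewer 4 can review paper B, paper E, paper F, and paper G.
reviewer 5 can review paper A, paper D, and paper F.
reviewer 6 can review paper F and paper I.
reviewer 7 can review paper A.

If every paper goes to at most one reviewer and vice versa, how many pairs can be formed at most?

6

For example, pair reviewer 1→paper B, reviewer 2→paper D, reviewer 3→paper A, reviewer 4→paper E, reviewer 5→paper F, reviewer 6→paper I.
The set {reviewer 2, reviewer 3, reviewer 5, reviewer 6, reviewer 7} has only 4 neighbours ({paper A, paper D, paper F, paper I}), so by Hall's theorem at most 6 of the 7 reviewers can be matched.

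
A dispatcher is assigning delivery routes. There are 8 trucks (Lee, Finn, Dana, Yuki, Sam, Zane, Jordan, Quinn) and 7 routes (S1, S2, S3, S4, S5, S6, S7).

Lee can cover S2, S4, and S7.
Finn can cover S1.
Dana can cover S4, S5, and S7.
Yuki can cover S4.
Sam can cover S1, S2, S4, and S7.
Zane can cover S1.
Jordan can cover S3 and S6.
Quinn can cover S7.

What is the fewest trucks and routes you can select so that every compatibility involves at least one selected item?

6

{Dana, Jordan, S1, S2, S4, S7} is a vertex cover of size 6: every edge has an endpoint in this set.
No smaller cover exists because Lee–S7, Finn–S1, Dana–S5, Yuki–S4, Sam–S2, Jordan–S6 is a matching of size 6, and a cover must include an endpoint of each of these disjoint edges (König's theorem).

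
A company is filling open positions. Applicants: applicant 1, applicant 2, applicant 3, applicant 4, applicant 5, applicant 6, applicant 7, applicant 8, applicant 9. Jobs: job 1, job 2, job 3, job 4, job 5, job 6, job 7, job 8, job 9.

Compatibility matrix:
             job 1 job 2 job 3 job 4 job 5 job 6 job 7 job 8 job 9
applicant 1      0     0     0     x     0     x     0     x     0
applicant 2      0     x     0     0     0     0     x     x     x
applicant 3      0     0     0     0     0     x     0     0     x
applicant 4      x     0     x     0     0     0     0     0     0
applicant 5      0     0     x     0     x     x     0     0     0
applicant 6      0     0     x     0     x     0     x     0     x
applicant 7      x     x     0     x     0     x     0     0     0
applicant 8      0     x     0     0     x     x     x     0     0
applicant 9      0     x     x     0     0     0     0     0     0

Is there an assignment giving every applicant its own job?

A valid assignment of size 9: applicant 1→job 8, applicant 2→job 7, applicant 3→job 9, applicant 4→job 1, applicant 5→job 3, applicant 6→job 5, applicant 7→job 4, applicant 8→job 6, applicant 9→job 2.
Every applicant is matched, so this is a perfect matching.

Yes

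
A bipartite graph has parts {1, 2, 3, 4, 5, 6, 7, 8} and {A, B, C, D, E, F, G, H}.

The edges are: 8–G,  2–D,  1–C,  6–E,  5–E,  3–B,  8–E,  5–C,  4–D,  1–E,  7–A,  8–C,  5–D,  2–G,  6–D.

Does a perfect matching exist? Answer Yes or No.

The set {1, 2, 4, 5, 6, 8} has only 4 neighbours ({C, D, E, G}), so by Hall's theorem at most 6 of the 8 left vertices can be matched.
Hence no matching covers every left vertex.

No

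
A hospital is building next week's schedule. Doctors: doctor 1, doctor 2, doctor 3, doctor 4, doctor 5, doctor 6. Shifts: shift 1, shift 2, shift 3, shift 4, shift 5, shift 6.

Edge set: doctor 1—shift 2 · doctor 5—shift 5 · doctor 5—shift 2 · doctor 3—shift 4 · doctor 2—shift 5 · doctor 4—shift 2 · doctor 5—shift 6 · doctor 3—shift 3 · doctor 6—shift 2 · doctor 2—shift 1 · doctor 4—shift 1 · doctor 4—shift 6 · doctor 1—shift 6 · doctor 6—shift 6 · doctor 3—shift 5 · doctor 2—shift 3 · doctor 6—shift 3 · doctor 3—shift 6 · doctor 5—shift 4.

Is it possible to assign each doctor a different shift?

Yes

A valid assignment of size 6: doctor 1→shift 2, doctor 2→shift 3, doctor 3→shift 4, doctor 4→shift 1, doctor 5→shift 5, doctor 6→shift 6.
Every doctor is matched, so this is a perfect matching.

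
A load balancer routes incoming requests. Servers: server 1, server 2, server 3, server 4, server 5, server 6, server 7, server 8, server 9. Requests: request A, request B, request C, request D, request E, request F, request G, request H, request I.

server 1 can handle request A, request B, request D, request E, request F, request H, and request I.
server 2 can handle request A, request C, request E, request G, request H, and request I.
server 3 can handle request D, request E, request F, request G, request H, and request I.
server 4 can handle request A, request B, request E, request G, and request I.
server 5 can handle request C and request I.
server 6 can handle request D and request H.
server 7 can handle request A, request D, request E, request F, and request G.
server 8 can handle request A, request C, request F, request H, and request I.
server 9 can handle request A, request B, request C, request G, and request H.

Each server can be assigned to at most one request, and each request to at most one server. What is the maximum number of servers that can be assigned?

9

One maximum matching: server 1→request B, server 2→request A, server 3→request G, server 4→request I, server 5→request C, server 6→request D, server 7→request E, server 8→request F, server 9→request H.
This saturates every server, so 9 is the maximum.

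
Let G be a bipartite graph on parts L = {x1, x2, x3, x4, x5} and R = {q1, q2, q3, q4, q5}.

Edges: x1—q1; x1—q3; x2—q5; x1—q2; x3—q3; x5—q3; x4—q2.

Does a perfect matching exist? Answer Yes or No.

No

The set {x3, x5} has only 1 neighbour ({q3}), so by Hall's theorem at most 4 of the 5 left vertices can be matched.
Hence no matching covers every left vertex.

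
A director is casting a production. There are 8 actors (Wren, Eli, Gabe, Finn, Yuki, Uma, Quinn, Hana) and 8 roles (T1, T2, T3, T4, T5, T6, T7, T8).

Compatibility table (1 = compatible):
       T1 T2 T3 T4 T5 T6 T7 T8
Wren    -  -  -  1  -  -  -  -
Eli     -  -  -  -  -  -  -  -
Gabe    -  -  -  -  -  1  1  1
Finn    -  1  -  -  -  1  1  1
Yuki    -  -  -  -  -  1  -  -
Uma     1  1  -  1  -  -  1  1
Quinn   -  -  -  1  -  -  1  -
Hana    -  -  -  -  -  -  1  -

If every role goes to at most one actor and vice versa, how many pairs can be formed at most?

A valid assignment of size 6: Wren→T4, Gabe→T8, Finn→T2, Yuki→T6, Uma→T1, Quinn→T7.
The set {Wren, Eli, Quinn, Hana} has only 2 neighbours ({T4, T7}), so by Hall's theorem at most 6 of the 8 actors can be matched.

6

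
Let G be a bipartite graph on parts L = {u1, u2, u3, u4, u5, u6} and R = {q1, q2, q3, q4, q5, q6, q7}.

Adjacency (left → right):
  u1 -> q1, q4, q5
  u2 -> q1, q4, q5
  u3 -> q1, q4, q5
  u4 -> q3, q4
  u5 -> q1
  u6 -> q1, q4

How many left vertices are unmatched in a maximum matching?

2

One maximum matching: u1–q1, u2–q5, u3–q4, u4–q3.
The set {u1, u2, u3, u5, u6} has only 3 neighbours ({q1, q4, q5}), so by Hall's theorem at most 4 of the 6 left vertices can be matched.
That matches 4 of the 6, leaving 2 unmatched; no matching can do better.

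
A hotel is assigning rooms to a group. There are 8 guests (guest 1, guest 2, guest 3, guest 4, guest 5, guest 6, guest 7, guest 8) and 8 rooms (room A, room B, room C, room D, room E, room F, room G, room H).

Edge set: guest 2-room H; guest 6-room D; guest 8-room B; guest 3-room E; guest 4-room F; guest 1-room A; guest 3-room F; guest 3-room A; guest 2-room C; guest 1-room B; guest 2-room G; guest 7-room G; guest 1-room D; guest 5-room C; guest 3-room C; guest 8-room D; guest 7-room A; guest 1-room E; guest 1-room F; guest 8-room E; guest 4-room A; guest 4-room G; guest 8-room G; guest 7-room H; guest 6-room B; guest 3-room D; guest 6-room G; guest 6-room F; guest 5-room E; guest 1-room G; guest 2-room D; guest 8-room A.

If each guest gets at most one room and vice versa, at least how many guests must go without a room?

One maximum matching: guest 1–room A, guest 2–room C, guest 3–room F, guest 4–room G, guest 5–room E, guest 6–room B, guest 7–room H, guest 8–room D.
This saturates every guest, so 8 is the maximum.
That matches 8 of the 8, leaving 0 unmatched; no matching can do better.

0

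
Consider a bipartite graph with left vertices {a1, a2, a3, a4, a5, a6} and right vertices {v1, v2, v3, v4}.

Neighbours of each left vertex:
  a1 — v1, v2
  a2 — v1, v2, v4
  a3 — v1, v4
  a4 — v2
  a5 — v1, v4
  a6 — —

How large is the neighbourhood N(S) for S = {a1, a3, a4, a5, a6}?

3

The union of neighbours of {a1, a3, a4, a5, a6} is {v1, v2, v4}, which has 3 elements.
Since |N(S)| = 3 < |S| = 5, Hall's condition fails for this subset.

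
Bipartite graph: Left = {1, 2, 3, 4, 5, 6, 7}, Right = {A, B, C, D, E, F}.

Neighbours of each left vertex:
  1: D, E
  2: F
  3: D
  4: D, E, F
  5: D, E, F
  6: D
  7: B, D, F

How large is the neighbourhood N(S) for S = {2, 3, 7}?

The union of neighbours of {2, 3, 7} is {B, D, F}, which has 3 elements.
Since |N(S)| = 3 ≥ |S| = 3, Hall's condition holds for this subset.

3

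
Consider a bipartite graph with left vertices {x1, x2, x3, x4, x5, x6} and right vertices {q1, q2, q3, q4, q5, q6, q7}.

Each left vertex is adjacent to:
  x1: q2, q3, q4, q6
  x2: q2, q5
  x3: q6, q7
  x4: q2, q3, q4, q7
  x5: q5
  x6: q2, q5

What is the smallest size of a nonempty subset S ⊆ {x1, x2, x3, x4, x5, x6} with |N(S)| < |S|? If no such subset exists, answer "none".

3

Take S = {x2, x5, x6}. Its neighbourhood is {q2, q5}, so |N(S)| = 2 < |S| = 3.
Every subset of size less than 3 has at least as many neighbours as members, so 3 is the minimum.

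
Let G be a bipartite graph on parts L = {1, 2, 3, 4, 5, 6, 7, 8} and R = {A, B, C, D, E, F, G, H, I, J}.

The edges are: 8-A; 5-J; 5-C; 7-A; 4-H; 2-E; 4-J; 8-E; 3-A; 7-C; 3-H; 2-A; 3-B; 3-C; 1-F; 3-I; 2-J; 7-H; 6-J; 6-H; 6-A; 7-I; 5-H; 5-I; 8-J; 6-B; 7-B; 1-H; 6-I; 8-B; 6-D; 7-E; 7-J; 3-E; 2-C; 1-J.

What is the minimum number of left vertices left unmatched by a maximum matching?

0

One maximum matching: 1-F, 2-C, 3-E, 4-H, 5-I, 6-A, 7-J, 8-B.
All 8 left vertices are matched, so no larger matching exists.
That matches 8 of the 8, leaving 0 unmatched; no matching can do better.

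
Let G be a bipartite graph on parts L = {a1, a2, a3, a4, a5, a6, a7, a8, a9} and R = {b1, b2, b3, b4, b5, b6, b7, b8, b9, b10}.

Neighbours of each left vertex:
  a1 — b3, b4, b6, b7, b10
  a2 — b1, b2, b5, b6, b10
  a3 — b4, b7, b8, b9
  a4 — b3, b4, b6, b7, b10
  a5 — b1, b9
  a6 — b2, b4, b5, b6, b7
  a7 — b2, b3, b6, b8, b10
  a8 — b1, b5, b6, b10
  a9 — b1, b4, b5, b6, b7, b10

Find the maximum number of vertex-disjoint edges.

A valid assignment of size 9: a1–b3, a2–b1, a3–b4, a4–b10, a5–b9, a6–b5, a7–b8, a8–b6, a9–b7.
All 9 left vertices are matched, so no larger matching exists.

9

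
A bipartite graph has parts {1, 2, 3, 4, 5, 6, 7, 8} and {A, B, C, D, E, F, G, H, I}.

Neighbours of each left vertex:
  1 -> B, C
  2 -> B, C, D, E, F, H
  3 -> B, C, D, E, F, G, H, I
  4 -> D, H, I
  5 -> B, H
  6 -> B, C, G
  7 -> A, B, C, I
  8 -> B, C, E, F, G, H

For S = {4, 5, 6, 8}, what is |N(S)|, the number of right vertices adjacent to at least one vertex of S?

8

The union of neighbours of {4, 5, 6, 8} is {B, C, D, E, F, G, H, I}, which has 8 elements.
Since |N(S)| = 8 ≥ |S| = 4, Hall's condition holds for this subset.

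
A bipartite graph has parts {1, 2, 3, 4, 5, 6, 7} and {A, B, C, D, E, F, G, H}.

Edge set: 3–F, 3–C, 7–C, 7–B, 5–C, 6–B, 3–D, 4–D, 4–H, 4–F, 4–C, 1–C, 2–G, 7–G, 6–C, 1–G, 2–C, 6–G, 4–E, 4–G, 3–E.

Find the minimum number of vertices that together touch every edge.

{3, 4, B, C, G} is a vertex cover of size 5: every edge has an endpoint in this set.
No smaller cover exists because 1–G, 2–C, 3–D, 4–E, 6–B is a matching of size 5, and a cover must include an endpoint of each of these disjoint edges (König's theorem).

5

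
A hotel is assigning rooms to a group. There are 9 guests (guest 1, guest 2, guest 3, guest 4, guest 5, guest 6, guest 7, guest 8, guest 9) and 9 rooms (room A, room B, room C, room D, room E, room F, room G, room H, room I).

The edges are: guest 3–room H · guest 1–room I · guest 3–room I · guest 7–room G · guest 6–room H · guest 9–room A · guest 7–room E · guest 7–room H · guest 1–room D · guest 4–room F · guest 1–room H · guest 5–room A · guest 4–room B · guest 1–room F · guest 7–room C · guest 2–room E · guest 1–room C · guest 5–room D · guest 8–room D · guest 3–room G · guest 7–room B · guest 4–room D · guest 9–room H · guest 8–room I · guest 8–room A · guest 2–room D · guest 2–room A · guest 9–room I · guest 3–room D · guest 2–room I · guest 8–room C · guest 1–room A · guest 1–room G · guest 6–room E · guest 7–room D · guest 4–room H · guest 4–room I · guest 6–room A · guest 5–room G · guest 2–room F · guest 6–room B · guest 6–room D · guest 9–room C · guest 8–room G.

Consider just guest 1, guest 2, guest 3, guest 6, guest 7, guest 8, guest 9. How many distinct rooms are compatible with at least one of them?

The union of neighbours of {guest 1, guest 2, guest 3, guest 6, guest 7, guest 8, guest 9} is {room A, room B, room C, room D, room E, room F, room G, room H, room I}, which has 9 elements.
Since |N(S)| = 9 ≥ |S| = 7, Hall's condition holds for this subset.

9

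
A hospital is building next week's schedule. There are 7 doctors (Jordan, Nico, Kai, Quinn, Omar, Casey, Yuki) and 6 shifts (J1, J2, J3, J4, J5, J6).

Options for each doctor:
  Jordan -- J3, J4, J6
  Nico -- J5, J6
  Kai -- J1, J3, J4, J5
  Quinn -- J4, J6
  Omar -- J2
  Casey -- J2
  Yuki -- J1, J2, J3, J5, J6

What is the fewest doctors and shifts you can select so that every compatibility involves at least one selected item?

6

A maximum matching has 6 edges (e.g. Jordan–J3, Nico–J5, Kai–J1, Quinn–J4, Omar–J2, Yuki–J6).
By König's theorem the minimum vertex cover has the same size. One such cover is {Jordan, Nico, Kai, Quinn, Yuki, J2}.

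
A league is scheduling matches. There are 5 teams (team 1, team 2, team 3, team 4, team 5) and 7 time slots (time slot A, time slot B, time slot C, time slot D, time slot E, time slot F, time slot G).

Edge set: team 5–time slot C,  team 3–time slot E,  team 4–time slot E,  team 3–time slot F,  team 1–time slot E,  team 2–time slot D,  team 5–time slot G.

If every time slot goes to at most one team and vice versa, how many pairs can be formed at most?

4

One maximum matching: team 1-time slot E, team 2-time slot D, team 3-time slot F, team 5-time slot G.
The set {team 1, team 4} has only 1 neighbour ({time slot E}), so by Hall's theorem at most 4 of the 5 teams can be matched.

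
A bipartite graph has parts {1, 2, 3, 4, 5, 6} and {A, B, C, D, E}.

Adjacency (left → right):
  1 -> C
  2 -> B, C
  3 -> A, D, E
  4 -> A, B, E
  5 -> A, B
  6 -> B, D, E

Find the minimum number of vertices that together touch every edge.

5

{A, B, C, D, E} is a vertex cover of size 5: every edge has an endpoint in this set.
No smaller cover exists because 1–C, 2–B, 3–D, 4–E, 5–A is a matching of size 5, and a cover must include an endpoint of each of these disjoint edges (König's theorem).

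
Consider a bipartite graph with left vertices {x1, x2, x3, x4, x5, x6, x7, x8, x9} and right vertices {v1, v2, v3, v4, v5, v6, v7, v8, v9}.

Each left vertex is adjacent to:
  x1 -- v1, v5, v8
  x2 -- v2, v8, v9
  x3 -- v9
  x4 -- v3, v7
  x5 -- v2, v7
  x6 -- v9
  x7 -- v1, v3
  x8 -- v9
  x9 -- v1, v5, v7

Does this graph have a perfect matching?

The set {x3, x6, x8} has only 1 neighbour ({v9}), so by Hall's theorem at most 7 of the 9 left vertices can be matched.
Hence no matching covers every left vertex.

No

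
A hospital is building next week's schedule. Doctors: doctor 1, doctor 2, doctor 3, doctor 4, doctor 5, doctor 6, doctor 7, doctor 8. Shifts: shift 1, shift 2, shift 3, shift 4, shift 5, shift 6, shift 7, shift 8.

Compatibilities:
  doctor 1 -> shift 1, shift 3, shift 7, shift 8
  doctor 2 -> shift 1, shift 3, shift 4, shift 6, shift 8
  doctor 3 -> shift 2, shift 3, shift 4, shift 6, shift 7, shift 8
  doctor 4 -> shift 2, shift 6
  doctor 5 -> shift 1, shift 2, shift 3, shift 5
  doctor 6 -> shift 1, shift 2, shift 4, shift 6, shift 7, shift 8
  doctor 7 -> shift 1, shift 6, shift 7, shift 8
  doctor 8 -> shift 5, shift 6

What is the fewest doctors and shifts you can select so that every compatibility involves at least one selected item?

8

The 8 edges doctor 1–shift 3, doctor 2–shift 1, doctor 3–shift 4, doctor 4–shift 2, doctor 5–shift 5, doctor 6–shift 7, doctor 7–shift 8, doctor 8–shift 6 form a matching, so any vertex cover needs at least 8 vertices (one per matched edge).
Conversely {doctor 1, doctor 2, doctor 3, doctor 4, doctor 5, doctor 6, doctor 7, doctor 8} meets every edge and has exactly 8 vertices, so 8 is optimal.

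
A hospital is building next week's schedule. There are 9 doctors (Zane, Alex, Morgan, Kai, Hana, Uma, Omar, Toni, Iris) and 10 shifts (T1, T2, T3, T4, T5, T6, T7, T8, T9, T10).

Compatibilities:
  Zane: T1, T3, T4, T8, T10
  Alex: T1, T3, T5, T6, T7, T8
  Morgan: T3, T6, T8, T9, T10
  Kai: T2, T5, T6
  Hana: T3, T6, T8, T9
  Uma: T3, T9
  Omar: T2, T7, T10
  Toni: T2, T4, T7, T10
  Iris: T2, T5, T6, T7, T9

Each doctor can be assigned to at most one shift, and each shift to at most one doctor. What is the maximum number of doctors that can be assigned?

For example, pair Zane-T4, Alex-T5, Morgan-T8, Kai-T6, Hana-T9, Uma-T3, Omar-T10, Toni-T2, Iris-T7.
This saturates every doctor, so 9 is the maximum.

9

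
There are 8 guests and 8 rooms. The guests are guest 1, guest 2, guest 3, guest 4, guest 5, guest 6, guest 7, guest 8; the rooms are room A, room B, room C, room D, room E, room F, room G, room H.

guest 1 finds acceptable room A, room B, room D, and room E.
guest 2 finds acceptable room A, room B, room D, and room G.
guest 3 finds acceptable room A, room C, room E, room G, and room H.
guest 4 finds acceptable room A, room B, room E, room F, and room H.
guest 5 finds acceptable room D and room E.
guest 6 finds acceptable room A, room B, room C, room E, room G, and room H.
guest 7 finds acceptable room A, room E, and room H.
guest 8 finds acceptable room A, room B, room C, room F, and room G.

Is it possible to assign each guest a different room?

A valid assignment of size 8: guest 1-room B, guest 2-room G, guest 3-room E, guest 4-room F, guest 5-room D, guest 6-room A, guest 7-room H, guest 8-room C.
All 8 guests are covered.

Yes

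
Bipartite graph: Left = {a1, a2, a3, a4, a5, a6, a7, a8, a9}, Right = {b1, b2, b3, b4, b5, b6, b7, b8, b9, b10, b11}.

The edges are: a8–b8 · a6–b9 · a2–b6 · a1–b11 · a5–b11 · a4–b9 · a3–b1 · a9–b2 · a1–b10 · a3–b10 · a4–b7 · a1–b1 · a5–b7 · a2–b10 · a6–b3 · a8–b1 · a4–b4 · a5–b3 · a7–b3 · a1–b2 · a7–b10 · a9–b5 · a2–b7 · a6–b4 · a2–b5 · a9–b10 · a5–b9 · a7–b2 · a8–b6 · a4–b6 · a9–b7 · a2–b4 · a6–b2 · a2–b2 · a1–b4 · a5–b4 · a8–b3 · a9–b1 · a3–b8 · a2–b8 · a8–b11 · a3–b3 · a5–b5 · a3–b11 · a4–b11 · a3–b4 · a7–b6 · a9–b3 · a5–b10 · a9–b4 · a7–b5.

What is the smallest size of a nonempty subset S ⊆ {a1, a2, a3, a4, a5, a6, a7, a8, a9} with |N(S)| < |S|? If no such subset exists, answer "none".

A matching saturating every left vertex exists, for instance a1→b11, a2→b6, a3→b8, a4→b4, a5→b5, a6→b3, a7→b2, a8→b1, a9→b7.
By Hall's marriage theorem, this means |N(S)| ≥ |S| for every subset S, so no violating subset exists.

none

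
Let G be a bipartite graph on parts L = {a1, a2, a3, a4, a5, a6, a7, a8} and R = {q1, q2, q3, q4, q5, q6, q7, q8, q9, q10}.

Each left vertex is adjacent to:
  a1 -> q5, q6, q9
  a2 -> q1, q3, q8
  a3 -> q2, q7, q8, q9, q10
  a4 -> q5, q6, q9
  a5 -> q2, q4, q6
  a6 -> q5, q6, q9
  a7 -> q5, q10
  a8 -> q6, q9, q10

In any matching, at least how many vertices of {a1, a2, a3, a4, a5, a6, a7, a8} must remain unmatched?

One maximum matching: a1-q6, a2-q8, a3-q7, a4-q9, a5-q2, a6-q5, a7-q10.
The set {a1, a4, a6, a7, a8} has only 4 neighbours ({q10, q5, q6, q9}), so by Hall's theorem at most 7 of the 8 left vertices can be matched.
That matches 7 of the 8, leaving 1 unmatched; no matching can do better.

1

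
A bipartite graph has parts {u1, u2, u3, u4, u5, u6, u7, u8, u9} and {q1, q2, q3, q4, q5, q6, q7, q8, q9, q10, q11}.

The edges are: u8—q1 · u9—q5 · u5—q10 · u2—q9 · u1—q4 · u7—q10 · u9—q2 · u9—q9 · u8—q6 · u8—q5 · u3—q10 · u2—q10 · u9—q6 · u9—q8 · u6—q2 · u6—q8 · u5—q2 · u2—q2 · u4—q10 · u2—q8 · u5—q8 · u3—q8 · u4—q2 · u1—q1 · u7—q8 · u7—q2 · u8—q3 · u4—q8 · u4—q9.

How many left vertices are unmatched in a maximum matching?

One maximum matching: u1→q4, u2→q9, u3→q10, u4→q2, u5→q8, u8→q5, u9→q6.
The set {u2, u3, u4, u5, u6, u7} has only 4 neighbours ({q10, q2, q8, q9}), so by Hall's theorem at most 7 of the 9 left vertices can be matched.
That matches 7 of the 9, leaving 2 unmatched; no matching can do better.

2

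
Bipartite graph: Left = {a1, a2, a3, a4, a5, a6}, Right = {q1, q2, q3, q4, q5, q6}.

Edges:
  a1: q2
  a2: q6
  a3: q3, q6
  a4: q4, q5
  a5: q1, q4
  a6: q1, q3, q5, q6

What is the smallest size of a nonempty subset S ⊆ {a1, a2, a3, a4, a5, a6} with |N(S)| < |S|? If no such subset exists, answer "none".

A matching saturating every left vertex exists, for instance a1→q2, a2→q6, a3→q3, a4→q4, a5→q1, a6→q5.
By Hall's marriage theorem, this means |N(S)| ≥ |S| for every subset S, so no violating subset exists.

none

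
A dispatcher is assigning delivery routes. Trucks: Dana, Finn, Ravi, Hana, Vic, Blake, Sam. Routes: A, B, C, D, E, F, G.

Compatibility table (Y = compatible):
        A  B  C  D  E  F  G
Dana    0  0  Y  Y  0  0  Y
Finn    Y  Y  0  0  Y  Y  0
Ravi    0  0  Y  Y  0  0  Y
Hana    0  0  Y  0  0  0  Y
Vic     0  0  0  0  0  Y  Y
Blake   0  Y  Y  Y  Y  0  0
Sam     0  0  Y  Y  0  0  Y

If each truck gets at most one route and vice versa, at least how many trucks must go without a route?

1

For example, pair Dana-G, Finn-E, Ravi-D, Hana-C, Vic-F, Blake-B.
The set {Dana, Ravi, Hana, Sam} has only 3 neighbours ({C, D, G}), so by Hall's theorem at most 6 of the 7 trucks can be matched.
That matches 6 of the 7, leaving 1 unmatched; no matching can do better.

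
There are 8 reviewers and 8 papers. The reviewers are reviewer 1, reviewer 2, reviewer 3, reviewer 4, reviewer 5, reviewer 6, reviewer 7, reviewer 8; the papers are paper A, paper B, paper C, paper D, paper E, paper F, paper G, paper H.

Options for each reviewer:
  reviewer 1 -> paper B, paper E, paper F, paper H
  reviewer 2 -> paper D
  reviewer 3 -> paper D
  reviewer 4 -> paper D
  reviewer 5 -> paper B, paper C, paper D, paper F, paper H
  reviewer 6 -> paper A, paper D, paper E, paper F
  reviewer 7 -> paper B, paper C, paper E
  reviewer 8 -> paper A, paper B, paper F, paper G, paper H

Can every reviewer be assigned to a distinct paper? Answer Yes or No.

The set {reviewer 2, reviewer 3, reviewer 4} has only 1 neighbour ({paper D}), so by Hall's theorem at most 6 of the 8 reviewers can be matched.
Hence no matching covers every reviewer.

No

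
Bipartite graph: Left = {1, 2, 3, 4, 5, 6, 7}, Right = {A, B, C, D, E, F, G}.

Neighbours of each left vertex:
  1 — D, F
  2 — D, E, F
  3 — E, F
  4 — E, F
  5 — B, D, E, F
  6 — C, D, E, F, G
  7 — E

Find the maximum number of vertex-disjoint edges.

One maximum matching: 1-F, 2-D, 3-E, 5-B, 6-G.
The set {1, 2, 3, 4, 7} has only 3 neighbours ({D, E, F}), so by Hall's theorem at most 5 of the 7 left vertices can be matched.

5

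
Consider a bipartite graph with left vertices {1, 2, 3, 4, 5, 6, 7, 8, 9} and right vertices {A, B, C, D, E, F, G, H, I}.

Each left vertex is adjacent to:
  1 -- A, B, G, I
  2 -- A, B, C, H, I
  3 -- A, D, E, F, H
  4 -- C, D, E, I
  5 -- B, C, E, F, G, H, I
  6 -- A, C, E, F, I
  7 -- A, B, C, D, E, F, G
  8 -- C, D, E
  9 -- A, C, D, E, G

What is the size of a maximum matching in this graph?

9

For example, pair 1-I, 2-B, 3-H, 4-D, 5-E, 6-F, 7-A, 8-C, 9-G.
This saturates every left vertex, so 9 is the maximum.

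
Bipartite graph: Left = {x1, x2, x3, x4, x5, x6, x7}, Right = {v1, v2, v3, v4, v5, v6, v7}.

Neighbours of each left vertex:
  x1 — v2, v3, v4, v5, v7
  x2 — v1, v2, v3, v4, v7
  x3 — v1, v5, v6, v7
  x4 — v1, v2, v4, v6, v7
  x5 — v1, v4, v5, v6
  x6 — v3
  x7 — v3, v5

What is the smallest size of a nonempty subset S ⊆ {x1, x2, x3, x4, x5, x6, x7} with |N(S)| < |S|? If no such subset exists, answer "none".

none

A matching saturating every left vertex exists, for instance x1→v2, x2→v4, x3→v7, x4→v6, x5→v1, x6→v3, x7→v5.
By Hall's marriage theorem, this means |N(S)| ≥ |S| for every subset S, so no violating subset exists.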